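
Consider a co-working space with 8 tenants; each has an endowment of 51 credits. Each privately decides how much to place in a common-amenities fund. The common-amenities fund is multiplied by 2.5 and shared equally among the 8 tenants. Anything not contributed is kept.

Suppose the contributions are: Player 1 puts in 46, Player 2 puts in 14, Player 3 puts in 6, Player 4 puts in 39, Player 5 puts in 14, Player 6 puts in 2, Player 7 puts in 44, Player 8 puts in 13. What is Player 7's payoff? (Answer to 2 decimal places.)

Total contributed: 46 + 14 + 6 + 39 + 14 + 2 + 44 + 13 = 178.
Each receives 2.5 × 178 / 8 = 55.63 from the common-amenities fund.
Player 7 keeps 51 − 44 = 7, so Player 7's payoff is 7 + 55.63 = 62.63.

62.63 credits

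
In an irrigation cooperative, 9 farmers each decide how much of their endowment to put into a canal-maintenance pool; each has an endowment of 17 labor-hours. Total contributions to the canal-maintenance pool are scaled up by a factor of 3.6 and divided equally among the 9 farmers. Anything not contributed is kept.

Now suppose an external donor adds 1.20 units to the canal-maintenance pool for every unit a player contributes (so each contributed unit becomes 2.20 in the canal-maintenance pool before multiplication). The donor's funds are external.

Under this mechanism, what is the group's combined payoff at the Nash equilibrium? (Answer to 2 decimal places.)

153.00 labor-hours

With the mechanism, a contributed unit returns 3.6 × 2.20 / 9 = 0.8800 per unit of net cost — still below 1 — so contributing 0 remains dominant for every player.
Everyone keeps their endowment and the group total is 9 × 17 = 153.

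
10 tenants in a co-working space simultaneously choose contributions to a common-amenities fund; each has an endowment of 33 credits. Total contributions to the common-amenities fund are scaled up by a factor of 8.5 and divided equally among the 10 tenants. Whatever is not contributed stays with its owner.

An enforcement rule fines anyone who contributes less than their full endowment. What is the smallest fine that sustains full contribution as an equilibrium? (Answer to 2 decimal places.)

Given the others contribute fully, the best deviation is to contribute 0 (any partial contribution still incurs the fine and gives up units whose private return 0.8500 is below 1).
Deviating from 33 to 0 saves 33 credits but forfeits the deviator's share of the drop in the common-amenities fund: 8.5/10 × 33 = 28.05.
So the deviation gain is 33 − 28.05 = 4.95, and the fine must be at least 4.95 credits to wipe it out.

4.95 credits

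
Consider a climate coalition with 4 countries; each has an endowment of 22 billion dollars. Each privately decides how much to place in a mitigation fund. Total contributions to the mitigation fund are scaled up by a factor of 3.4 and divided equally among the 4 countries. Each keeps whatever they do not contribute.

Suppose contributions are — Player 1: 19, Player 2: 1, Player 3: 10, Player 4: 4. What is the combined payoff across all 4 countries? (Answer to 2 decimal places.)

Total contributed: 19 + 1 + 10 + 4 = 34; total kept: 4 × 22 − 34 = 54.
The mitigation fund pays out 3.4 × 34 = 115.60 in aggregate.
Group total = 54 + 115.60 = 169.60.

169.60 billion dollars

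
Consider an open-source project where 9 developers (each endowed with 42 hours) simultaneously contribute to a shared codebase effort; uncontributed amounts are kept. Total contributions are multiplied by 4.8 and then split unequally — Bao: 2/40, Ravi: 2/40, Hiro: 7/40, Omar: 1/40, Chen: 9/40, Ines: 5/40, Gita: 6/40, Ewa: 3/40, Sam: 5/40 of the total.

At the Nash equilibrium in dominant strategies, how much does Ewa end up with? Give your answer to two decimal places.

Each unit j contributes comes back to j as 4.8 × (j's share), so j prefers to contribute only if that share exceeds 1/4.8 = 0.2083; otherwise keeping the unit dominates.
Chen alone (share 9/40) is above the threshold, contributing 42; the remaining 8 contribute 0. Total contributed: 42.
Ewa keeps 42 and receives 4.8 × 42 × 3/40 = 15.12 from the shared codebase effort, for a payoff of 57.12.

57.12 hours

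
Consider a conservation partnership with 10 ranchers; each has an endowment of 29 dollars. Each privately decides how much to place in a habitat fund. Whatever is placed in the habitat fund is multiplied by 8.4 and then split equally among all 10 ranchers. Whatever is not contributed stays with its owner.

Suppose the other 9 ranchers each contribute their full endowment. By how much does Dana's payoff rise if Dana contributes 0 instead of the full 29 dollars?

4.64 dollars

Switching from a contribution of 29 to 0 lets Dana keep an extra 29 dollars, but lowers the habitat fund by 29, which costs Dana their own share of that drop: 8.4/10 × 29 = 24.36.
Net gain = 29 − 24.36 = 4.64. The private return per contributed unit (0.8400) is below 1, so free-riding is indeed the best response regardless of what the others do.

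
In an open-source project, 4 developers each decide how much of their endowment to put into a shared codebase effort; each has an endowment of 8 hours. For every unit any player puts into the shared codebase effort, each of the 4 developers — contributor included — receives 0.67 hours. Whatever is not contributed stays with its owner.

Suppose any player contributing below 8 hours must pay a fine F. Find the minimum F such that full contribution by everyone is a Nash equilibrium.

Given the others contribute fully, the best deviation is to contribute 0 (any partial contribution still incurs the fine and gives up units whose private return 0.67 is below 1).
Deviating from 8 to 0 saves 8 hours but forfeits the deviator's share of the drop in the shared codebase effort: 0.67 × 8 = 5.36.
So the deviation gain is 8 − 5.36 = 2.64, and the fine must be at least 2.64 hours to wipe it out.

2.64 hours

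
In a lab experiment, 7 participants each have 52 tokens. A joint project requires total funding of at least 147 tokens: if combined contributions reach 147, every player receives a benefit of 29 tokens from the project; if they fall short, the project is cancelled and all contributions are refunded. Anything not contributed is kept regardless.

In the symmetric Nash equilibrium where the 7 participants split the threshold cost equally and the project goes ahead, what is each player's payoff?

60 tokens

Equal share of the threshold: 147/7 = 21.
At this profile no one gains by cutting their contribution: any cut drops the total below 147, the project is cancelled, contributions are refunded, and the deviator ends with 52, which is less than 52 − 21 + 29 = 60. Contributing more than 21 just wastes the excess. So contributing exactly 21 is a best response.
Each player's payoff: 52 − 21 + 29 = 60.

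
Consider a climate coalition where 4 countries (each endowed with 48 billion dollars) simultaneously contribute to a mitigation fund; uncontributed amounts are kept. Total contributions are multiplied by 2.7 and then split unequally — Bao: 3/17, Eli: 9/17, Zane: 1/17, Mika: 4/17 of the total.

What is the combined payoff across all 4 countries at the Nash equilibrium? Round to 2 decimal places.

273.60 billion dollars

Each unit j contributes comes back to j as 2.7 × (j's share), so j prefers to contribute only if that share exceeds 1/2.7 = 0.3704; otherwise keeping the unit dominates.
Eli alone (share 9/17) is above the threshold, contributing 48; the remaining 3 contribute 0. Total contributed: 48.
The mitigation fund pays out 2.7 × 48 = 129.60 in total (split across the unequal shares, but the aggregate is all that matters for the group sum).
The 3 free-riders keep 48 each, adding 144. Group total = 144 + 129.60 = 273.60.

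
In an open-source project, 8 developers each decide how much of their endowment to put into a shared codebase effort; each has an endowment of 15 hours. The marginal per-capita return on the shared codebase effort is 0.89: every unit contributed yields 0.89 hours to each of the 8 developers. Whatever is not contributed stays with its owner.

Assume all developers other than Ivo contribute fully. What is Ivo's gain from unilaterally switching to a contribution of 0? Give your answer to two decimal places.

1.65 hours

Switching from a contribution of 15 to 0 lets Ivo keep an extra 15 hours, but lowers the shared codebase effort by 15, which costs Ivo their own share of that drop: 0.89 × 15 = 13.35.
Net gain = 15 − 13.35 = 1.65. The private return per contributed unit (0.89) is below 1, so free-riding is indeed the best response regardless of what the others do.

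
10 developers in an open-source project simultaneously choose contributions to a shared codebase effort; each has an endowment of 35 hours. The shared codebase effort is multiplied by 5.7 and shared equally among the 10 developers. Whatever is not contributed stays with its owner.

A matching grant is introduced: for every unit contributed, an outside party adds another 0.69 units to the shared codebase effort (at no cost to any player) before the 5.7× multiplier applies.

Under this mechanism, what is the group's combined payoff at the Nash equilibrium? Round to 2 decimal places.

350.00 hours

The effective private return is 5.7 × 1.69 / 10 = 0.9633, which is still under 1, so the mechanism doesn't change anyone's dominant strategy: zero contribution.
Everyone keeps their endowment and the group total is 10 × 35 = 350.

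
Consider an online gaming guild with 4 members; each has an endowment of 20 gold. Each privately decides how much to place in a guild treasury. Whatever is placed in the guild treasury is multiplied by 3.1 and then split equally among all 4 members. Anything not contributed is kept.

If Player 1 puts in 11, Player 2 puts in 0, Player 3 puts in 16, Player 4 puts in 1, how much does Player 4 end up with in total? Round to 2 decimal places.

Total contributed: 11 + 0 + 16 + 1 = 28.
Each receives 3.1 × 28 / 4 = 21.70 from the guild treasury.
Player 4 keeps 20 − 1 = 19, so Player 4's payoff is 19 + 21.70 = 40.70.

40.70 gold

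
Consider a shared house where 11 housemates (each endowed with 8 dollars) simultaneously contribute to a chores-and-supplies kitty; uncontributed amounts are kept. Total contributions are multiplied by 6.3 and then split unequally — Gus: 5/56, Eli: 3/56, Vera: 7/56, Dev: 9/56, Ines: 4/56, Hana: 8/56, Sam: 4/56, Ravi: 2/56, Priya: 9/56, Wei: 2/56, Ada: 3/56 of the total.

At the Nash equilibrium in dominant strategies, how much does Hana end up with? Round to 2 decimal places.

Each unit j contributes comes back to j as 6.3 × (j's share), so j prefers to contribute only if that share exceeds 1/6.3 = 0.1587; otherwise keeping the unit dominates.
Dev and Priya are above the threshold, contributing 8 each; the remaining 9 contribute 0. Total contributed: 16.
Hana keeps 8 and receives 6.3 × 16 × 8/56 = 14.40 from the chores-and-supplies kitty, for a payoff of 22.40.

22.40 dollars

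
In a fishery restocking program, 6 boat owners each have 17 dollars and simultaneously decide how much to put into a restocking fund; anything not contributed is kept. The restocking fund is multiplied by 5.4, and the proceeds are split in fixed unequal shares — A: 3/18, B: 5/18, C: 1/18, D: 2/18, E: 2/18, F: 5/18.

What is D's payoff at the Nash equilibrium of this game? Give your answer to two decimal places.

Player j's private return per contributed unit is 5.4 × (j's share). Contributing is weakly dominant for j when that share is at least 1/5.4 = 0.1852, and contributing 0 is dominant otherwise.
B and F clear that bar, contributing 17 each; the remaining 4 contribute 0. Total contributed: 34.
D keeps 17 and receives 5.4 × 34 × 2/18 = 20.40 from the restocking fund, for a payoff of 37.40.

37.40 dollars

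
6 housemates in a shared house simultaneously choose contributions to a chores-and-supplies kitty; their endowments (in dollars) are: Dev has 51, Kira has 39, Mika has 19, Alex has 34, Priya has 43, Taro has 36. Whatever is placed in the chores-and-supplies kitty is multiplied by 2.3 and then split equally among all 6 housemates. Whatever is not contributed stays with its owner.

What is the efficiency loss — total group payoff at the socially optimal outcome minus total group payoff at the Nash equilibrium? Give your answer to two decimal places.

The private return per contributed unit is 2.3/6 = 0.3833 < 1 for every player regardless of endowment, so the Nash equilibrium is zero contribution and the group total is Σ E_j = 51 + 39 + 19 + 34 + 43 + 36 = 222.
Each contributed unit returns 2.300 to the group, so the social optimum is full contribution by everyone: group total = 2.300 × 222 = 510.60.
Efficiency loss = (2.300 − 1) × 222 = 288.60.

288.60 dollars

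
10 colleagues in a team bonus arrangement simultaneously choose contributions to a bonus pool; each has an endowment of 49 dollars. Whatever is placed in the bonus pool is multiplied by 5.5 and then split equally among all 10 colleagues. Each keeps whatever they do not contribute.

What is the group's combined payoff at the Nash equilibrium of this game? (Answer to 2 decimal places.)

490.00 dollars

Each contributed unit returns 5.5/10 = 0.5500 to its contributor — below 1 — so contributing 0 is dominant for every player. At the Nash equilibrium everyone keeps their 49, and the group total is 10 × 49 = 490.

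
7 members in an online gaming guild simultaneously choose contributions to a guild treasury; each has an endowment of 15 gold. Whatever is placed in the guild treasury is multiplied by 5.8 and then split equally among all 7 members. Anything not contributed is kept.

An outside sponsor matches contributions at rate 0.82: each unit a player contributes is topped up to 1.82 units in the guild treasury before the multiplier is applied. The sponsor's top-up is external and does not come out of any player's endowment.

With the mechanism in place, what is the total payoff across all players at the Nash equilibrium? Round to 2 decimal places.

Under the mechanism each unit contributed yields 5.8 × 1.82 / 7 = 1.5080 back to its contributor per unit of net cost, which exceeds 1, making full contribution the dominant choice for everyone.
At the Nash equilibrium everyone contributes 15. Group total payoff = 5.8 × 1.82 × 105 = 1108.38.

1108.38 gold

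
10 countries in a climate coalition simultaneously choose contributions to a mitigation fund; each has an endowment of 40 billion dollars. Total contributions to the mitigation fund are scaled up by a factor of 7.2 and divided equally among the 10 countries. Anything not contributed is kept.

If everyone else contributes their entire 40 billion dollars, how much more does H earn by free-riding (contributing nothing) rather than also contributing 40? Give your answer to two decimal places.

Switching from a contribution of 40 to 0 lets H keep an extra 40 billion dollars, but lowers the mitigation fund by 40, which costs H their own share of that drop: 7.2/10 × 40 = 28.80.
Net gain = 40 − 28.80 = 11.20. The private return per contributed unit (0.7200) is below 1, so free-riding is indeed the best response regardless of what the others do.

11.20 billion dollars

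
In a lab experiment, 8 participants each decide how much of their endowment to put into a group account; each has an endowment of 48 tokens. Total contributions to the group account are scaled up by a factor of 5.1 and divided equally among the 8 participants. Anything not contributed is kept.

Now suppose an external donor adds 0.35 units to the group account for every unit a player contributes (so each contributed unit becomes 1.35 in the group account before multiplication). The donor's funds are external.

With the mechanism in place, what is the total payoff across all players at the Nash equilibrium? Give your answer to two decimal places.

384.00 tokens

The effective private return is 5.1 × 1.35 / 8 = 0.8606, which is still under 1, so the mechanism doesn't change anyone's dominant strategy: zero contribution.
Everyone keeps their endowment and the group total is 8 × 48 = 384.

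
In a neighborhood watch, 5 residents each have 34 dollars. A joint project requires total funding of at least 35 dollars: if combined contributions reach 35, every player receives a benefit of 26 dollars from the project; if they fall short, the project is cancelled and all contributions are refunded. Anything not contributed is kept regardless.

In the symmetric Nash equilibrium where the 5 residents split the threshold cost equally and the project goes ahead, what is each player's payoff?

53 dollars

Equal share of the threshold: 35/5 = 7.
At this profile no one gains by cutting their contribution: any cut drops the total below 35, the project is cancelled, contributions are refunded, and the deviator ends with 34, which is less than 34 − 7 + 26 = 53. Contributing more than 7 just wastes the excess. So contributing exactly 7 is a best response.
Each player's payoff: 34 − 7 + 26 = 53.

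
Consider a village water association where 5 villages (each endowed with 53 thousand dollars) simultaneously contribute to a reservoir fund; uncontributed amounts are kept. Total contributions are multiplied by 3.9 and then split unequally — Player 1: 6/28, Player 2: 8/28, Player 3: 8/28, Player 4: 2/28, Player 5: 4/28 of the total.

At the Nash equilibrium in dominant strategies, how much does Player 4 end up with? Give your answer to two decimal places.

Player j's private return per contributed unit is 3.9 × (j's share). Contributing is weakly dominant for j when that share is at least 1/3.9 = 0.2564, and contributing 0 is dominant otherwise.
Player 2 and Player 3 clear that bar, contributing 53 each; the remaining 3 contribute 0. Total contributed: 106.
Player 4 keeps 53 and receives 3.9 × 106 × 2/28 = 29.53 from the reservoir fund, for a payoff of 82.53.

82.53 thousand dollars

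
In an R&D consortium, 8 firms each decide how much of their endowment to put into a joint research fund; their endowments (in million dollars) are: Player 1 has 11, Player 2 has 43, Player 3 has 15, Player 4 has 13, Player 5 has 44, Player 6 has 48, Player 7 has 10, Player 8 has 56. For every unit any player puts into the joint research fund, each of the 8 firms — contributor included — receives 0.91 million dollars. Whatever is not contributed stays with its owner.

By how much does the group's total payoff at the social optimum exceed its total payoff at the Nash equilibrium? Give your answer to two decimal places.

The private return per contributed unit is 0.91 < 1 for everyone, so the Nash equilibrium is zero contribution and the group total is Σ E_j = 11 + 43 + 15 + 13 + 44 + 48 + 10 + 56 = 240.
Each contributed unit returns 7.280 to the group, so the social optimum is full contribution by everyone: group total = 7.280 × 240 = 1747.20.
Efficiency loss = (7.280 − 1) × 240 = 1507.20.

1507.20 million dollars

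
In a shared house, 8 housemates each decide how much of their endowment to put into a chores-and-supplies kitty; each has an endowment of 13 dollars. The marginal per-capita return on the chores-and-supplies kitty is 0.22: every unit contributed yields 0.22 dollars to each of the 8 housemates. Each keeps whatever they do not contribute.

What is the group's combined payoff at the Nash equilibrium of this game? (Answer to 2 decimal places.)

104.00 dollars

The private return per contributed unit is 0.22 < 1, so contributing 0 is dominant for every player. At the Nash equilibrium everyone keeps their 13, and the group total is 8 × 13 = 104.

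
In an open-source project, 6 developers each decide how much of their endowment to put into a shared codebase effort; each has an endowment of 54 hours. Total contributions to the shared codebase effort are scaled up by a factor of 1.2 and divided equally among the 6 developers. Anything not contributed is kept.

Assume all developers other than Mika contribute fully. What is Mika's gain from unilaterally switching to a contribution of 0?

Switching from a contribution of 54 to 0 lets Mika keep an extra 54 hours, but lowers the shared codebase effort by 54, which costs Mika their own share of that drop: 1.2/6 × 54 = 10.80.
Net gain = 54 − 10.80 = 43.20. The private return per contributed unit (0.2000) is below 1, so free-riding is indeed the best response regardless of what the others do.

43.20 hours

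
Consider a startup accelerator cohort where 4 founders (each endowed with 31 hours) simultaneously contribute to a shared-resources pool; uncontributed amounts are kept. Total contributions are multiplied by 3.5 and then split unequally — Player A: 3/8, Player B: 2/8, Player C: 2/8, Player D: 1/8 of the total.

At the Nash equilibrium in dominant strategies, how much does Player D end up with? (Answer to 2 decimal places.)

Player j's private return per contributed unit is 3.5 × (j's share). Contributing is weakly dominant for j when that share is at least 1/3.5 = 0.2857, and contributing 0 is dominant otherwise.
Only Player A (3/8) clears that bar, contributing 31; the remaining 3 contribute 0. Total contributed: 31.
Player D keeps 31 and receives 3.5 × 31 × 1/8 = 13.56 from the shared-resources pool, for a payoff of 44.56.

44.56 hours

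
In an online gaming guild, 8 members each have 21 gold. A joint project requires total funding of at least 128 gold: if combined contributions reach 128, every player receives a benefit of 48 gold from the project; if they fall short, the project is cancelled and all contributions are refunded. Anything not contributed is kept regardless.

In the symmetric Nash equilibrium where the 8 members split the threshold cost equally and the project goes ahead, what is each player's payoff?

Equal share of the threshold: 128/8 = 16.
At this profile no one gains by cutting their contribution: any cut drops the total below 128, the project is cancelled, contributions are refunded, and the deviator ends with 21, which is less than 21 − 16 + 48 = 53. Contributing more than 16 just wastes the excess. So contributing exactly 16 is a best response.
Each player's payoff: 21 − 16 + 48 = 53.

53 gold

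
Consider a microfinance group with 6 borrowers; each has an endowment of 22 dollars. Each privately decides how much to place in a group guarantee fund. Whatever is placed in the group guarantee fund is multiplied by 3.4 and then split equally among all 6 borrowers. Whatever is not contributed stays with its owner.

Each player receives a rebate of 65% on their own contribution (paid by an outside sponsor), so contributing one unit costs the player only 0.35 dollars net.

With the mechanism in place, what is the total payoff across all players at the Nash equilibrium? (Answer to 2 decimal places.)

534.60 dollars

The effective private return per unit is now (3.4/6) / 0.35 = 1.6190 > 1, so every player's dominant strategy flips to full contribution.
At the Nash equilibrium everyone contributes 22. Group total payoff = 6 × (22 × 0.65 + 3.4 × 22) = 534.60.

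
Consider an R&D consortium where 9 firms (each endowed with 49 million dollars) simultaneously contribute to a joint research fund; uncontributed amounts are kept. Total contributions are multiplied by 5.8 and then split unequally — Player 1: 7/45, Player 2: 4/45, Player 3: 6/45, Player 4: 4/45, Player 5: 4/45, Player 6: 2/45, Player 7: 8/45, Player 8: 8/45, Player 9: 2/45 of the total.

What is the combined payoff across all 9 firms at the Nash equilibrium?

911.40 million dollars

Each unit j contributes comes back to j as 5.8 × (j's share), so j prefers to contribute only if that share exceeds 1/5.8 = 0.1724; otherwise keeping the unit dominates.
Player 7 and Player 8 are above the threshold, contributing 49 each; the remaining 7 contribute 0. Total contributed: 98.
The joint research fund pays out 5.8 × 98 = 568.40 in total (split across the unequal shares, but the aggregate is all that matters for the group sum).
The 7 free-riders keep 49 each, adding 343. Group total = 343 + 568.40 = 911.40.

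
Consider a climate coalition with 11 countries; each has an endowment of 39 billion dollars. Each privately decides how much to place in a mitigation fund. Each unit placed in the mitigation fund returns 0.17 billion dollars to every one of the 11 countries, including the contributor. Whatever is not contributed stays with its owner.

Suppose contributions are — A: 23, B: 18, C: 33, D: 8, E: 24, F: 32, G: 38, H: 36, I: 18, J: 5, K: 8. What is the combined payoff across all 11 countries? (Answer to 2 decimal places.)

Total contributed: 23 + 18 + 33 + 8 + 24 + 32 + 38 + 36 + 18 + 5 + 8 = 243; total kept: 11 × 39 − 243 = 186.
The mitigation fund pays out 0.17 × 11 × 243 = 454.41 in aggregate.
Group total = 186 + 454.41 = 640.41.

640.41 billion dollars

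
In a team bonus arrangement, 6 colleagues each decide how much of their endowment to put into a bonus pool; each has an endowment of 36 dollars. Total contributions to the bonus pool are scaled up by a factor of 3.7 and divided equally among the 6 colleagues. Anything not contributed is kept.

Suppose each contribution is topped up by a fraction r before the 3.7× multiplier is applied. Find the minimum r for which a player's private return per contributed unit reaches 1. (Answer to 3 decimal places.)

0.622

With matching at rate r, one contributed unit becomes (1 + r) in the bonus pool and returns 3.7 × (1 + r) / 6 to the contributor.
Setting this equal to 1: 1 + r = 6/3.7 = 1.6216.
So the minimum matching rate is r = 1.6216 − 1 = 0.622.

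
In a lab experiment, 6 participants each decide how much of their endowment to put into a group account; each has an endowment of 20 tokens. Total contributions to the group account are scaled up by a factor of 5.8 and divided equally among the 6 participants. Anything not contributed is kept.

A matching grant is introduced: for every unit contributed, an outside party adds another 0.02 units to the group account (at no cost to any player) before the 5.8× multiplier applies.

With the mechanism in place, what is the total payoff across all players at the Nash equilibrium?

120.00 tokens

The effective private return is 5.8 × 1.02 / 6 = 0.9860, which is still under 1, so the mechanism doesn't change anyone's dominant strategy: zero contribution.
At the Nash equilibrium no one contributes; group total payoff = 6 × 20 = 120.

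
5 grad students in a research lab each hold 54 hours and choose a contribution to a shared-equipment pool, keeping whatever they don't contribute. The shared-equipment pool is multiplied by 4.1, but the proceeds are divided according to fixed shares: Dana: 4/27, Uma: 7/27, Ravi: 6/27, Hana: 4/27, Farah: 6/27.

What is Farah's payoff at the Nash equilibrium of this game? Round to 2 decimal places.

A player with share s gets back 4.1·s per unit contributed, so full contribution is dominant for anyone with s > 1/4.1 = 0.2439 and zero contribution is dominant for anyone below.
Only Uma (7/27) clears that bar, contributing 54; the remaining 4 contribute 0. Total contributed: 54.
Farah keeps 54 and receives 4.1 × 54 × 6/27 = 49.20 from the shared-equipment pool, for a payoff of 103.20.

103.20 hours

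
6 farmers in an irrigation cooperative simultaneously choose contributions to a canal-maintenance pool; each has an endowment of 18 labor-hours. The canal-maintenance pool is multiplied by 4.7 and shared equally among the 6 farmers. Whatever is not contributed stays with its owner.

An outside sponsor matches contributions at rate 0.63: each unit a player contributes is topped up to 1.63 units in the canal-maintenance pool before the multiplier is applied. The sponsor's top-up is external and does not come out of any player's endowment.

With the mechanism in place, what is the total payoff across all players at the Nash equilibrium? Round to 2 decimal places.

The effective private return per unit is now 4.7 × 1.63 / 6 = 1.2768 > 1, so every player's dominant strategy flips to full contribution.
So the Nash equilibrium is full contribution by all 6; the group earns 4.7 × 1.63 × 108 = 827.39.

827.39 labor-hours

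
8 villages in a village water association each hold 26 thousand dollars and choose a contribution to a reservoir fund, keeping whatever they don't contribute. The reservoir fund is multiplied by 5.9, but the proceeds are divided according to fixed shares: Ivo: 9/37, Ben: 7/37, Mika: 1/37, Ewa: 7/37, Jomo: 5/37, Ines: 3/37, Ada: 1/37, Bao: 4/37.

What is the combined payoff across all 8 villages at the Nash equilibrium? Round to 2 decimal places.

590.20 thousand dollars

Each unit j contributes comes back to j as 5.9 × (j's share), so j prefers to contribute only if that share exceeds 1/5.9 = 0.1695; otherwise keeping the unit dominates.
Ivo, Ben and Ewa clear that bar, contributing 26 each; the remaining 5 contribute 0. Total contributed: 78.
The reservoir fund pays out 5.9 × 78 = 460.20 in total (split across the unequal shares, but the aggregate is all that matters for the group sum).
The 5 free-riders keep 26 each, adding 130. Group total = 130 + 460.20 = 590.20.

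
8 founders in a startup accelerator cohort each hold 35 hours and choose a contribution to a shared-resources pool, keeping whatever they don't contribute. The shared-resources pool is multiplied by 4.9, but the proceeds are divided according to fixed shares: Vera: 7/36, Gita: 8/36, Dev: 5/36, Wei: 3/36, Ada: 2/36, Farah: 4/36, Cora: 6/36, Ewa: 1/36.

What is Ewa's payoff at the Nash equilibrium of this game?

39.76 hours

Each unit j contributes comes back to j as 4.9 × (j's share), so j prefers to contribute only if that share exceeds 1/4.9 = 0.2041; otherwise keeping the unit dominates.
Gita alone (share 8/36) is above the threshold, contributing 35; the remaining 7 contribute 0. Total contributed: 35.
Ewa keeps 35 and receives 4.9 × 35 × 1/36 = 4.76 from the shared-resources pool, for a payoff of 39.76.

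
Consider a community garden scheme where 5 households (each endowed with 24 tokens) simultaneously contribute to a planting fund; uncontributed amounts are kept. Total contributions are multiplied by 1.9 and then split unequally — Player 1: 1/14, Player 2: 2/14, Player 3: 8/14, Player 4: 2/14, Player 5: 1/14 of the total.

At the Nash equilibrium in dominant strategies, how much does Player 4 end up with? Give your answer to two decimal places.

30.51 tokens

Player j's private return per contributed unit is 1.9 × (j's share). Contributing is weakly dominant for j when that share is at least 1/1.9 = 0.5263, and contributing 0 is dominant otherwise.
The only share above 0.5263 is Player 3's 8/14, contributing 24; the remaining 4 contribute 0. Total contributed: 24.
Player 4 keeps 24 and receives 1.9 × 24 × 2/14 = 6.51 from the planting fund, for a payoff of 30.51.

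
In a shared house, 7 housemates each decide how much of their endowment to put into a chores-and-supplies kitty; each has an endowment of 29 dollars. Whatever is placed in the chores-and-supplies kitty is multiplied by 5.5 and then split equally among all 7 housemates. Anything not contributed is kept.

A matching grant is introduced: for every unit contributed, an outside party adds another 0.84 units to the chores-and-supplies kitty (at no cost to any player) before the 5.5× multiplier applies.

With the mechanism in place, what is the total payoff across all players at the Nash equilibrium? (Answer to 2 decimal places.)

2054.36 dollars

With the mechanism, a contributed unit returns 5.5 × 1.84 / 7 = 1.4457 per unit of net cost to the contributor — now above 1 — so contributing fully is weakly dominant for every player.
At the Nash equilibrium everyone contributes 29. Group total payoff = 5.5 × 1.84 × 203 = 2054.36.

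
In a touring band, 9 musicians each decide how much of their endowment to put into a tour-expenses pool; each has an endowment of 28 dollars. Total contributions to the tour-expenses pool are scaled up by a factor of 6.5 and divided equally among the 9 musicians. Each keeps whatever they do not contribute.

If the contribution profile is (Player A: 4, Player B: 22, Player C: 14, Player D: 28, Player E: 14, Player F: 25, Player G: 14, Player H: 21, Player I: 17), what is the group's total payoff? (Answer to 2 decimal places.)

Total contributed: 4 + 22 + 14 + 28 + 14 + 25 + 14 + 21 + 17 = 159; total kept: 9 × 28 − 159 = 93.
The tour-expenses pool pays out 6.5 × 159 = 1033.50 in aggregate.
Group total = 93 + 1033.50 = 1126.50.

1126.50 dollars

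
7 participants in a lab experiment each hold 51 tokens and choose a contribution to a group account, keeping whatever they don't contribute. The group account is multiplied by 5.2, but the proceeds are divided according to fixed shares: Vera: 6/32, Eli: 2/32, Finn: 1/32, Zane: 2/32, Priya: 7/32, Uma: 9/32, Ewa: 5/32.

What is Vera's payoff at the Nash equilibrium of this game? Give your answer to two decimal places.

150.45 tokens

A player with share s gets back 5.2·s per unit contributed, so full contribution is dominant for anyone with s > 1/5.2 = 0.1923 and zero contribution is dominant for anyone below.
Priya and Uma are above the threshold, contributing 51 each; the remaining 5 contribute 0. Total contributed: 102.
Vera keeps 51 and receives 5.2 × 102 × 6/32 = 99.45 from the group account, for a payoff of 150.45.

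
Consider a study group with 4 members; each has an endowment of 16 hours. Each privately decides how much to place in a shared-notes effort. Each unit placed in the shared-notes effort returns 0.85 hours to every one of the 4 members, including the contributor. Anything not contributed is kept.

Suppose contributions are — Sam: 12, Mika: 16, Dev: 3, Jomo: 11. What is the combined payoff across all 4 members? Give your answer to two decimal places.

164.80 hours

Total contributed: 12 + 16 + 3 + 11 = 42; total kept: 4 × 16 − 42 = 22.
The shared-notes effort pays out 0.85 × 4 × 42 = 142.80 in aggregate.
Group total = 22 + 142.80 = 164.80.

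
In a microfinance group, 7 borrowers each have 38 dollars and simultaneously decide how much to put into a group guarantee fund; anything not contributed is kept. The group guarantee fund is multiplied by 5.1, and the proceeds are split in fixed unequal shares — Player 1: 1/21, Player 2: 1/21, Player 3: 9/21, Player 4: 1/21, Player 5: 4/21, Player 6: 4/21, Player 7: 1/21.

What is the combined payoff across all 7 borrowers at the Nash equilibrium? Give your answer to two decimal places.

421.80 dollars

Player j's private return per contributed unit is 5.1 × (j's share). Contributing is weakly dominant for j when that share is at least 1/5.1 = 0.1961, and contributing 0 is dominant otherwise.
The only share above 0.1961 is Player 3's 9/21, contributing 38; the remaining 6 contribute 0. Total contributed: 38.
The group guarantee fund pays out 5.1 × 38 = 193.80 in total (split across the unequal shares, but the aggregate is all that matters for the group sum).
The 6 free-riders keep 38 each, adding 228. Group total = 228 + 193.80 = 421.80.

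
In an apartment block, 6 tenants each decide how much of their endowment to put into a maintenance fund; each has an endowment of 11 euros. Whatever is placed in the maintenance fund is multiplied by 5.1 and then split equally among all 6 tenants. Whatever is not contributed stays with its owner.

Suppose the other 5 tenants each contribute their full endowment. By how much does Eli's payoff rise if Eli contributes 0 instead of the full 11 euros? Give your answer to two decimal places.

1.65 euros

Switching from a contribution of 11 to 0 lets Eli keep an extra 11 euros, but lowers the maintenance fund by 11, which costs Eli their own share of that drop: 5.1/6 × 11 = 9.35.
Net gain = 11 − 9.35 = 1.65. The private return per contributed unit (0.8500) is below 1, so free-riding is indeed the best response regardless of what the others do.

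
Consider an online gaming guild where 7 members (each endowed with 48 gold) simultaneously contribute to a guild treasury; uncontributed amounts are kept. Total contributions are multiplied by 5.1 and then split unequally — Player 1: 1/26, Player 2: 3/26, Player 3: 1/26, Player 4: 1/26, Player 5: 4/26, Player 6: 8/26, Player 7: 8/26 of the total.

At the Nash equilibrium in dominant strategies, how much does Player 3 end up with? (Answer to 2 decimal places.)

A player with share s gets back 5.1·s per unit contributed, so full contribution is dominant for anyone with s > 1/5.1 = 0.1961 and zero contribution is dominant for anyone below.
The shares above 0.1961 belong to Player 6 and Player 7, contributing 48 each; the remaining 5 contribute 0. Total contributed: 96.
Player 3 keeps 48 and receives 5.1 × 96 × 1/26 = 18.83 from the guild treasury, for a payoff of 66.83.

66.83 gold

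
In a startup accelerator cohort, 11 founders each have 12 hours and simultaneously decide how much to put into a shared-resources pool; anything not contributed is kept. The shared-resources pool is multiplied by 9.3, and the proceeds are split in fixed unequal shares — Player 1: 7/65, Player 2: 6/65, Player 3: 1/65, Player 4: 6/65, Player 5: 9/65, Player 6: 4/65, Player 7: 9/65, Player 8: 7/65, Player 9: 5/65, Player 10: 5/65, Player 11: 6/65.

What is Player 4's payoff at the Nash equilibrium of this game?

Each unit j contributes comes back to j as 9.3 × (j's share), so j prefers to contribute only if that share exceeds 1/9.3 = 0.1075; otherwise keeping the unit dominates.
The shares above 0.1075 belong to Player 1, Player 5, Player 7 and Player 8, contributing 12 each; the remaining 7 contribute 0. Total contributed: 48.
Player 4 keeps 12 and receives 9.3 × 48 × 6/65 = 41.21 from the shared-resources pool, for a payoff of 53.21.

53.21 hours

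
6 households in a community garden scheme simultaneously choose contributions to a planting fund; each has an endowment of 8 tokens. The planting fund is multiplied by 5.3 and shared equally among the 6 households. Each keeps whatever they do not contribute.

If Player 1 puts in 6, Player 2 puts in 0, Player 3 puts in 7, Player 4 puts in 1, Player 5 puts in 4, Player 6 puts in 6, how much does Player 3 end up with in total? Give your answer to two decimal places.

22.20 tokens

Total contributed: 6 + 0 + 7 + 1 + 4 + 6 = 24.
Each receives 5.3 × 24 / 6 = 21.20 from the planting fund.
Player 3 keeps 8 − 7 = 1, so Player 3's payoff is 1 + 21.20 = 22.20.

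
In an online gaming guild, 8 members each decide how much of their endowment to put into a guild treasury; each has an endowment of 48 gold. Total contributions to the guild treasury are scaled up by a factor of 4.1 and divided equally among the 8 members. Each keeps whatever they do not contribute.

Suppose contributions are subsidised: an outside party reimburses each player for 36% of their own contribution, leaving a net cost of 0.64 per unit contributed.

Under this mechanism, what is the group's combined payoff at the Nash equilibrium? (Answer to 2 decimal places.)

384.00 gold

The effective private return is (4.1/8) / 0.64 = 0.8008, which is still under 1, so the mechanism doesn't change anyone's dominant strategy: zero contribution.
Everyone keeps their endowment and the group total is 8 × 48 = 384.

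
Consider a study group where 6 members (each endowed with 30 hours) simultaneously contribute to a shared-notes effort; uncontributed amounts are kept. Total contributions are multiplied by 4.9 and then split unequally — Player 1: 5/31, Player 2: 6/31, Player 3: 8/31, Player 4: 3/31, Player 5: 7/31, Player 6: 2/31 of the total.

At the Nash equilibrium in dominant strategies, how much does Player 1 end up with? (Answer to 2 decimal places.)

77.42 hours

Player j's private return per contributed unit is 4.9 × (j's share). Contributing is weakly dominant for j when that share is at least 1/4.9 = 0.2041, and contributing 0 is dominant otherwise.
Player 3 and Player 5 are above the threshold, contributing 30 each; the remaining 4 contribute 0. Total contributed: 60.
Player 1 keeps 30 and receives 4.9 × 60 × 5/31 = 47.42 from the shared-notes effort, for a payoff of 77.42.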